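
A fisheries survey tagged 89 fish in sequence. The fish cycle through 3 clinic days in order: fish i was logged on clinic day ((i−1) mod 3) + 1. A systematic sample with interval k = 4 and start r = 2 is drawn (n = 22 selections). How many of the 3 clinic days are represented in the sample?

Consecutive selections differ by k = 4, so their clinic day numbers differ by 4 mod 3 = 1.
gcd(4, 3) = 1, so the sample visits 3/1 = 3 distinct residues mod 3.
Start 2 is clinic day 2; the clinic days hit are 1, 2, 3.

3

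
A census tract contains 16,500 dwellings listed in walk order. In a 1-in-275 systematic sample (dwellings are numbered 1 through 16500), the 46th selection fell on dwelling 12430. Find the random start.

k = 275
r = 12430 − (46−1)×275 = 12430 − 12375 = 55

55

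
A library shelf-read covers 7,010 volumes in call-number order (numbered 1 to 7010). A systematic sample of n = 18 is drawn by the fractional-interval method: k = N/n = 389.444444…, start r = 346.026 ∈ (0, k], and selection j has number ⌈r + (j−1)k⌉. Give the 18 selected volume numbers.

347, 736, 1125, 1515, 1904, 2294, 2683, 3073, 3462, 3852, 4241, 4630, 5020, 5409, 5799, 6188, 6578, 6967

j=1: r + 0k = 346.026 → ⌈·⌉ = 347
j=2: r + 1k = 735.470444… → ⌈·⌉ = 736
j=3: r + 2k = 1124.914888… → ⌈·⌉ = 1125
j=4: r + 3k = 1514.359333… → ⌈·⌉ = 1515
j=5: r + 4k = 1903.803777… → ⌈·⌉ = 1904
j=6: r + 5k = 2293.248222… → ⌈·⌉ = 2294
j=7: r + 6k = 2682.692666… → ⌈·⌉ = 2683
j=8: r + 7k = 3072.137111… → ⌈·⌉ = 3073
j=9: r + 8k = 3461.581555… → ⌈·⌉ = 3462
j=10: r + 9k = 3851.026 → ⌈·⌉ = 3852
j=11: r + 10k = 4240.470444… → ⌈·⌉ = 4241
j=12: r + 11k = 4629.914888… → ⌈·⌉ = 4630
j=13: r + 12k = 5019.359333… → ⌈·⌉ = 5020
j=14: r + 13k = 5408.803777… → ⌈·⌉ = 5409
j=15: r + 14k = 5798.248222… → ⌈·⌉ = 5799
j=16: r + 15k = 6187.692666… → ⌈·⌉ = 6188
j=17: r + 16k = 6577.137111… → ⌈·⌉ = 6578
j=18: r + 17k = 6966.581555… → ⌈·⌉ = 6967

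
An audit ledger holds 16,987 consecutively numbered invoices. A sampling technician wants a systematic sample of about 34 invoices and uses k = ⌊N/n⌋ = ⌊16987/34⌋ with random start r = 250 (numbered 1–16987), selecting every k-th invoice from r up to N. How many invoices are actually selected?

34

k = ⌊16987/34⌋ = 499
Achieved size = ⌊(16987 − 250)/499⌋ + 1 = ⌊16737/499⌋ + 1 = 33 + 1 = 34
(last selection: 250 + 33×499 = 16717 ≤ 16987; next would be 17216 > 16987)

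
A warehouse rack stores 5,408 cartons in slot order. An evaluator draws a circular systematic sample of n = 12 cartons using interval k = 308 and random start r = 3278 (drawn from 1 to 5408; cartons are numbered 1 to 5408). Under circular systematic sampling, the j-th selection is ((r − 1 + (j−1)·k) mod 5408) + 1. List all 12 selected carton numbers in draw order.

Selection 1: 3278
Selection 2: 3278 + 308 = 3586
Selection 3: 3586 + 308 = 3894
Selection 4: 3894 + 308 = 4202
Selection 5: 4202 + 308 = 4510
Selection 6: 4510 + 308 = 4818
Selection 7: 4818 + 308 = 5126
Selection 8: 5126 + 308 = 5434 → 5434 − 5408 = 26
Selection 9: 26 + 308 = 334
Selection 10: 334 + 308 = 642
Selection 11: 642 + 308 = 950
Selection 12: 950 + 308 = 1258

3278, 3586, 3894, 4202, 4510, 4818, 5126, 26, 334, 642, 950, 1258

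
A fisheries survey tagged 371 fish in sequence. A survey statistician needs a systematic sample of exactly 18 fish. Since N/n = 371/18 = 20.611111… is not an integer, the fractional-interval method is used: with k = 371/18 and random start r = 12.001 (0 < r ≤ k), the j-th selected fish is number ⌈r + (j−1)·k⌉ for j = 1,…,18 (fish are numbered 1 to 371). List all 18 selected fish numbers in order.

13, 33, 54, 74, 95, 116, 136, 157, 177, 198, 219, 239, 260, 280, 301, 322, 342, 363

j=1: r + 0k = 12.001 → ⌈·⌉ = 13
j=2: r + 1k = 32.612111… → ⌈·⌉ = 33
j=3: r + 2k = 53.223222… → ⌈·⌉ = 54
j=4: r + 3k = 73.834333… → ⌈·⌉ = 74
j=5: r + 4k = 94.445444… → ⌈·⌉ = 95
j=6: r + 5k = 115.056555… → ⌈·⌉ = 116
j=7: r + 6k = 135.667666… → ⌈·⌉ = 136
j=8: r + 7k = 156.278777… → ⌈·⌉ = 157
j=9: r + 8k = 176.889888… → ⌈·⌉ = 177
j=10: r + 9k = 197.501 → ⌈·⌉ = 198
j=11: r + 10k = 218.112111… → ⌈·⌉ = 219
j=12: r + 11k = 238.723222… → ⌈·⌉ = 239
j=13: r + 12k = 259.334333… → ⌈·⌉ = 260
j=14: r + 13k = 279.945444… → ⌈·⌉ = 280
j=15: r + 14k = 300.556555… → ⌈·⌉ = 301
j=16: r + 15k = 321.167666… → ⌈·⌉ = 322
j=17: r + 16k = 341.778777… → ⌈·⌉ = 342
j=18: r + 17k = 362.389888… → ⌈·⌉ = 363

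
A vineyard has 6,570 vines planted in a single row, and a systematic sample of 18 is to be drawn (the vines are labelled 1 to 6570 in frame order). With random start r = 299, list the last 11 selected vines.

2854, 3219, 3584, 3949, 4314, 4679, 5044, 5409, 5774, 6139, 6504

k = N/n = 6570/18 = 365
8th selection = 299 + 7×365 = 2854
9th: 2854 + 365 = 3219
10th: 3219 + 365 = 3584
11th: 3584 + 365 = 3949
12th: 3949 + 365 = 4314
13th: 4314 + 365 = 4679
14th: 4679 + 365 = 5044
15th: 5044 + 365 = 5409
16th: 5409 + 365 = 5774
17th: 5774 + 365 = 6139
18th: 6139 + 365 = 6504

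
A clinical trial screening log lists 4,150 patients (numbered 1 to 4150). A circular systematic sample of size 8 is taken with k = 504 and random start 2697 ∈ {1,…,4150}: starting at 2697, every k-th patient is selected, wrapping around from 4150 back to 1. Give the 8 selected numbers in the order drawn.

2697, 3201, 3705, 59, 563, 1067, 1571, 2075

Selection 1: 2697
Selection 2: 2697 + 504 = 3201
Selection 3: 3201 + 504 = 3705
Selection 4: 3705 + 504 = 4209 → 4209 − 4150 = 59
Selection 5: 59 + 504 = 563
Selection 6: 563 + 504 = 1067
Selection 7: 1067 + 504 = 1571
Selection 8: 1571 + 504 = 2075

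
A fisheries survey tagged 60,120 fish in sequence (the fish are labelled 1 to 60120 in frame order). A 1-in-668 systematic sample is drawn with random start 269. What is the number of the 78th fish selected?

k = 668
78th selection = r + (78−1)·k = 269 + 77×668 = 269 + 51436 = 51705

51705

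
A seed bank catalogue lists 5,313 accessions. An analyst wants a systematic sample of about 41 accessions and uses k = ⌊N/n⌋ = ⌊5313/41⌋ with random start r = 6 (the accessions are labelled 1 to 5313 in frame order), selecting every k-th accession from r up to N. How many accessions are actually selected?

k = ⌊5313/41⌋ = 129
Achieved size = ⌊(5313 − 6)/129⌋ + 1 = ⌊5307/129⌋ + 1 = 41 + 1 = 42
(last selection: 6 + 41×129 = 5295 ≤ 5313; next would be 5424 > 5313)

42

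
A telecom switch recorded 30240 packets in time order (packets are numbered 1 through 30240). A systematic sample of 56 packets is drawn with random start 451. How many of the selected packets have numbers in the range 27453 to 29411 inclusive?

3

k = 30240/56 = 540
First selection ≥ 27453: 451 + ⌈(27453−451)/540⌉·540 = 451 + 51×540 = 27991
Last selection ≤ 29411: 451 + ⌊(29411−451)/540⌋·540 = 451 + 53×540 = 29071
Count = 53 − 51 + 1 = 3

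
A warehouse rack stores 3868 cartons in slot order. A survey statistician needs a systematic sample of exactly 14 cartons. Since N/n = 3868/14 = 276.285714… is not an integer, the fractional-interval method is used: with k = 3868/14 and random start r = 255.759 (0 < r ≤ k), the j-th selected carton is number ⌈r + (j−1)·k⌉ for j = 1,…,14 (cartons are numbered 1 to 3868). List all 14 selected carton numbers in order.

j=1: r + 0k = 255.759 → ⌈·⌉ = 256
j=2: r + 1k = 532.044714… → ⌈·⌉ = 533
j=3: r + 2k = 808.330428… → ⌈·⌉ = 809
j=4: r + 3k = 1084.616142… → ⌈·⌉ = 1085
j=5: r + 4k = 1360.901857… → ⌈·⌉ = 1361
j=6: r + 5k = 1637.187571… → ⌈·⌉ = 1638
j=7: r + 6k = 1913.473285… → ⌈·⌉ = 1914
j=8: r + 7k = 2189.759 → ⌈·⌉ = 2190
j=9: r + 8k = 2466.044714… → ⌈·⌉ = 2467
j=10: r + 9k = 2742.330428… → ⌈·⌉ = 2743
j=11: r + 10k = 3018.616142… → ⌈·⌉ = 3019
j=12: r + 11k = 3294.901857… → ⌈·⌉ = 3295
j=13: r + 12k = 3571.187571… → ⌈·⌉ = 3572
j=14: r + 13k = 3847.473285… → ⌈·⌉ = 3848

256, 533, 809, 1085, 1361, 1638, 1914, 2190, 2467, 2743, 3019, 3295, 3572, 3848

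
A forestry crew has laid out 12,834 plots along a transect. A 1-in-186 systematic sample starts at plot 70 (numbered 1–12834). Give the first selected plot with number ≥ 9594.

k = 186
Steps past start: ⌈(9594 − 70)/186⌉ = ⌈9524/186⌉ = 52
Selected plot: 70 + 52×186 = 9742

9742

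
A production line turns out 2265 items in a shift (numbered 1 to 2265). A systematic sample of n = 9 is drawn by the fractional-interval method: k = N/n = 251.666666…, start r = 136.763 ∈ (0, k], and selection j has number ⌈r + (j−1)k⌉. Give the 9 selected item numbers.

137, 389, 641, 892, 1144, 1396, 1647, 1899, 2151

j=1: r + 0k = 136.763 → ⌈·⌉ = 137
j=2: r + 1k = 388.429666… → ⌈·⌉ = 389
j=3: r + 2k = 640.096333… → ⌈·⌉ = 641
j=4: r + 3k = 891.763 → ⌈·⌉ = 892
j=5: r + 4k = 1143.429666… → ⌈·⌉ = 1144
j=6: r + 5k = 1395.096333… → ⌈·⌉ = 1396
j=7: r + 6k = 1646.763 → ⌈·⌉ = 1647
j=8: r + 7k = 1898.429666… → ⌈·⌉ = 1899
j=9: r + 8k = 2150.096333… → ⌈·⌉ = 2151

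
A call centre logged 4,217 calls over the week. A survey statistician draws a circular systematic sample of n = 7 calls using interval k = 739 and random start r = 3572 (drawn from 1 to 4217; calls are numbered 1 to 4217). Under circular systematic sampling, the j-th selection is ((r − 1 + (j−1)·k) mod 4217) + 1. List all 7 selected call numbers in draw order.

3572, 94, 833, 1572, 2311, 3050, 3789

Selection 1: 3572
Selection 2: 3572 + 739 = 4311 → 4311 − 4217 = 94
Selection 3: 94 + 739 = 833
Selection 4: 833 + 739 = 1572
Selection 5: 1572 + 739 = 2311
Selection 6: 2311 + 739 = 3050
Selection 7: 3050 + 739 = 3789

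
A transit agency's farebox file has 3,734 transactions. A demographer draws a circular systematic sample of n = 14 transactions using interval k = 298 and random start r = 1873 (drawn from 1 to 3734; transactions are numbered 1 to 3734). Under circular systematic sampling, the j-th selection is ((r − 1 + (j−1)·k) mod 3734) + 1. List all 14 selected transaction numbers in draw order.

1873, 2171, 2469, 2767, 3065, 3363, 3661, 225, 523, 821, 1119, 1417, 1715, 2013

Selection 1: 1873
Selection 2: 1873 + 298 = 2171
Selection 3: 2171 + 298 = 2469
Selection 4: 2469 + 298 = 2767
Selection 5: 2767 + 298 = 3065
Selection 6: 3065 + 298 = 3363
Selection 7: 3363 + 298 = 3661
Selection 8: 3661 + 298 = 3959 → 3959 − 3734 = 225
Selection 9: 225 + 298 = 523
Selection 10: 523 + 298 = 821
Selection 11: 821 + 298 = 1119
Selection 12: 1119 + 298 = 1417
Selection 13: 1417 + 298 = 1715
Selection 14: 1715 + 298 = 2013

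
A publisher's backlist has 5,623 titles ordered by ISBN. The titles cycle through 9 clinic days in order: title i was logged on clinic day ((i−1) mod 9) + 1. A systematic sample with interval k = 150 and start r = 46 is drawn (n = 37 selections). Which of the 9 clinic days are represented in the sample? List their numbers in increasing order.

Consecutive selections differ by k = 150, so their clinic day numbers differ by 150 mod 9 = 6.
gcd(150, 9) = 3, so the sample visits 9/3 = 3 distinct residues mod 9.
Start 46 is clinic day 1; the clinic days hit are 1, 4, 7.

1, 4, 7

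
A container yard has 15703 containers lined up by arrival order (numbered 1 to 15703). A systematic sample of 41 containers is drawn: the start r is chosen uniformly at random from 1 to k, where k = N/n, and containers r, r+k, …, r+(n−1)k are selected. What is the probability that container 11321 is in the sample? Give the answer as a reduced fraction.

1/383

k = 15703/41 = 383.
Container 11321 is selected iff r ≡ 11321 (mod 383); exactly one such r in {1,…,383}.
Inclusion probability = 1/383.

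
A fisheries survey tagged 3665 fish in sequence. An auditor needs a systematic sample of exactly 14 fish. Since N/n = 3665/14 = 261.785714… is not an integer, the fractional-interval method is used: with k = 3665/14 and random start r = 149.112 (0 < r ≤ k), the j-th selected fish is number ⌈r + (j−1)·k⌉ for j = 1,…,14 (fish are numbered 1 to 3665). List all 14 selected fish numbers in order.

j=1: r + 0k = 149.112 → ⌈·⌉ = 150
j=2: r + 1k = 410.897714… → ⌈·⌉ = 411
j=3: r + 2k = 672.683428… → ⌈·⌉ = 673
j=4: r + 3k = 934.469142… → ⌈·⌉ = 935
j=5: r + 4k = 1196.254857… → ⌈·⌉ = 1197
j=6: r + 5k = 1458.040571… → ⌈·⌉ = 1459
j=7: r + 6k = 1719.826285… → ⌈·⌉ = 1720
j=8: r + 7k = 1981.612 → ⌈·⌉ = 1982
j=9: r + 8k = 2243.397714… → ⌈·⌉ = 2244
j=10: r + 9k = 2505.183428… → ⌈·⌉ = 2506
j=11: r + 10k = 2766.969142… → ⌈·⌉ = 2767
j=12: r + 11k = 3028.754857… → ⌈·⌉ = 3029
j=13: r + 12k = 3290.540571… → ⌈·⌉ = 3291
j=14: r + 13k = 3552.326285… → ⌈·⌉ = 3553

150, 411, 673, 935, 1197, 1459, 1720, 1982, 2244, 2506, 2767, 3029, 3291, 3553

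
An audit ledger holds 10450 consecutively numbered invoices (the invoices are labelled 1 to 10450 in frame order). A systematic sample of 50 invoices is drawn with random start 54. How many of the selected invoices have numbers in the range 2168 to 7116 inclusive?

k = 10450/50 = 209
First selection ≥ 2168: 54 + ⌈(2168−54)/209⌉·209 = 54 + 11×209 = 2353
Last selection ≤ 7116: 54 + ⌊(7116−54)/209⌋·209 = 54 + 33×209 = 6951
Count = 33 − 11 + 1 = 23

23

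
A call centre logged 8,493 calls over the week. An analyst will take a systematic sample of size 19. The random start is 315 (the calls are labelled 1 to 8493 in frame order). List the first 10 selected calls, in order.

315, 762, 1209, 1656, 2103, 2550, 2997, 3444, 3891, 4338

k = N/n = 8493/19 = 447
call 1: 315
call 2: 315 + 447 = 762
call 3: 762 + 447 = 1209
call 4: 1209 + 447 = 1656
call 5: 1656 + 447 = 2103
call 6: 2103 + 447 = 2550
call 7: 2550 + 447 = 2997
call 8: 2997 + 447 = 3444
call 9: 3444 + 447 = 3891
call 10: 3891 + 447 = 4338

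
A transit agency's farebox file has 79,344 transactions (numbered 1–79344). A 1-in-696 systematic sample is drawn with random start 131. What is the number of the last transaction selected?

k = 696
114th selection = r + (114−1)·k = 131 + 113×696 = 131 + 78648 = 78779

78779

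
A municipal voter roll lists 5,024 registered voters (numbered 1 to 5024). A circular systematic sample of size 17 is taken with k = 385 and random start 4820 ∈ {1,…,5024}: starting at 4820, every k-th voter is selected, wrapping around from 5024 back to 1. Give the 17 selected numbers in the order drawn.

Selection 1: 4820
Selection 2: 4820 + 385 = 5205 → 5205 − 5024 = 181
Selection 3: 181 + 385 = 566
Selection 4: 566 + 385 = 951
Selection 5: 951 + 385 = 1336
Selection 6: 1336 + 385 = 1721
Selection 7: 1721 + 385 = 2106
Selection 8: 2106 + 385 = 2491
Selection 9: 2491 + 385 = 2876
Selection 10: 2876 + 385 = 3261
Selection 11: 3261 + 385 = 3646
Selection 12: 3646 + 385 = 4031
Selection 13: 4031 + 385 = 4416
Selection 14: 4416 + 385 = 4801
Selection 15: 4801 + 385 = 5186 → 5186 − 5024 = 162
Selection 16: 162 + 385 = 547
Selection 17: 547 + 385 = 932

4820, 181, 566, 951, 1336, 1721, 2106, 2491, 2876, 3261, 3646, 4031, 4416, 4801, 162, 547, 932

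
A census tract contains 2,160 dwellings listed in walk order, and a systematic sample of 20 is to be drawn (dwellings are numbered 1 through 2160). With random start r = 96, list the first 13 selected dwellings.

96, 204, 312, 420, 528, 636, 744, 852, 960, 1068, 1176, 1284, 1392

k = N/n = 2160/20 = 108
dwelling 1: 96
dwelling 2: 96 + 108 = 204
dwelling 3: 204 + 108 = 312
dwelling 4: 312 + 108 = 420
dwelling 5: 420 + 108 = 528
dwelling 6: 528 + 108 = 636
dwelling 7: 636 + 108 = 744
dwelling 8: 744 + 108 = 852
dwelling 9: 852 + 108 = 960
dwelling 10: 960 + 108 = 1068
dwelling 11: 1068 + 108 = 1176
dwelling 12: 1176 + 108 = 1284
dwelling 13: 1284 + 108 = 1392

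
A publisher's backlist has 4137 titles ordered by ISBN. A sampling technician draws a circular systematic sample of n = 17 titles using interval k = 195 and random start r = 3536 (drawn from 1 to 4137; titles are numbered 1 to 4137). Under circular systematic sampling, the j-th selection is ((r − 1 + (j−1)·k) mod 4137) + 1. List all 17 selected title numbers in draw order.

Selection 1: 3536
Selection 2: 3536 + 195 = 3731
Selection 3: 3731 + 195 = 3926
Selection 4: 3926 + 195 = 4121
Selection 5: 4121 + 195 = 4316 → 4316 − 4137 = 179
Selection 6: 179 + 195 = 374
Selection 7: 374 + 195 = 569
Selection 8: 569 + 195 = 764
Selection 9: 764 + 195 = 959
Selection 10: 959 + 195 = 1154
Selection 11: 1154 + 195 = 1349
Selection 12: 1349 + 195 = 1544
Selection 13: 1544 + 195 = 1739
Selection 14: 1739 + 195 = 1934
Selection 15: 1934 + 195 = 2129
Selection 16: 2129 + 195 = 2324
Selection 17: 2324 + 195 = 2519

3536, 3731, 3926, 4121, 179, 374, 569, 764, 959, 1154, 1349, 1544, 1739, 1934, 2129, 2324, 2519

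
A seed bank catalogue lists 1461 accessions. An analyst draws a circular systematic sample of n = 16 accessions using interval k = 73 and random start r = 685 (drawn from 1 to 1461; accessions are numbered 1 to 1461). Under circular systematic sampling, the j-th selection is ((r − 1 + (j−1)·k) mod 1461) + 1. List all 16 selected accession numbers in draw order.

685, 758, 831, 904, 977, 1050, 1123, 1196, 1269, 1342, 1415, 27, 100, 173, 246, 319

Selection 1: 685
Selection 2: 685 + 73 = 758
Selection 3: 758 + 73 = 831
Selection 4: 831 + 73 = 904
Selection 5: 904 + 73 = 977
Selection 6: 977 + 73 = 1050
Selection 7: 1050 + 73 = 1123
Selection 8: 1123 + 73 = 1196
Selection 9: 1196 + 73 = 1269
Selection 10: 1269 + 73 = 1342
Selection 11: 1342 + 73 = 1415
Selection 12: 1415 + 73 = 1488 → 1488 − 1461 = 27
Selection 13: 27 + 73 = 100
Selection 14: 100 + 73 = 173
Selection 15: 173 + 73 = 246
Selection 16: 246 + 73 = 319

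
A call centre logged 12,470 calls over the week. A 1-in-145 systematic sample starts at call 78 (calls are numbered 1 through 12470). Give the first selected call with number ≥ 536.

658

k = 145
Steps past start: ⌈(536 − 78)/145⌉ = ⌈458/145⌉ = 4
Selected call: 78 + 4×145 = 658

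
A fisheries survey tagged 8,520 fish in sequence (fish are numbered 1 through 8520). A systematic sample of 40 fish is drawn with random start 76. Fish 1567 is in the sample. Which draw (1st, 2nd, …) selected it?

8

k = 8520/40 = 213
position = (1567 − 76)/213 + 1 = 1491/213 + 1 = 7 + 1 = 8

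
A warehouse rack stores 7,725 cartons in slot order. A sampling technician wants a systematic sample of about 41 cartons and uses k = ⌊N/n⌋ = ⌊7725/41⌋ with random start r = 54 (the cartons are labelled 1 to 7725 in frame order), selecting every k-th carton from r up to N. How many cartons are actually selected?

41

k = ⌊7725/41⌋ = 188
Achieved size = ⌊(7725 − 54)/188⌋ + 1 = ⌊7671/188⌋ + 1 = 40 + 1 = 41
(last selection: 54 + 40×188 = 7574 ≤ 7725; next would be 7762 > 7725)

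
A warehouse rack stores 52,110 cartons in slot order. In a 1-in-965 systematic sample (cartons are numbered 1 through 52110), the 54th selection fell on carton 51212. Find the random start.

67

k = 965
r = 51212 − (54−1)×965 = 51212 − 51145 = 67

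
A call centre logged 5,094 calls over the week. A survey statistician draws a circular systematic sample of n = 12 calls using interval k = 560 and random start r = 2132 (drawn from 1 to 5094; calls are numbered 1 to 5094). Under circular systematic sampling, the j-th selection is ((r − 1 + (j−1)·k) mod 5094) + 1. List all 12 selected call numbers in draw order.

Selection 1: 2132
Selection 2: 2132 + 560 = 2692
Selection 3: 2692 + 560 = 3252
Selection 4: 3252 + 560 = 3812
Selection 5: 3812 + 560 = 4372
Selection 6: 4372 + 560 = 4932
Selection 7: 4932 + 560 = 5492 → 5492 − 5094 = 398
Selection 8: 398 + 560 = 958
Selection 9: 958 + 560 = 1518
Selection 10: 1518 + 560 = 2078
Selection 11: 2078 + 560 = 2638
Selection 12: 2638 + 560 = 3198

2132, 2692, 3252, 3812, 4372, 4932, 398, 958, 1518, 2078, 2638, 3198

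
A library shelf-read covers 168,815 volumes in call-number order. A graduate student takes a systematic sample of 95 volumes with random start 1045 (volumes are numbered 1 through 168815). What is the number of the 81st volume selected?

143205

k = 168815/95 = 1777
81st selection = r + (81−1)·k = 1045 + 80×1777 = 1045 + 142160 = 143205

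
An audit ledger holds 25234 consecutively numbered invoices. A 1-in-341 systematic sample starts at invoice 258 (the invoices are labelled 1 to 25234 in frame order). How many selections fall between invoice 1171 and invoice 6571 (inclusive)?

16

k = 341
First selection ≥ 1171: 258 + ⌈(1171−258)/341⌉·341 = 258 + 3×341 = 1281
Last selection ≤ 6571: 258 + ⌊(6571−258)/341⌋·341 = 258 + 18×341 = 6396
Count = 18 − 3 + 1 = 16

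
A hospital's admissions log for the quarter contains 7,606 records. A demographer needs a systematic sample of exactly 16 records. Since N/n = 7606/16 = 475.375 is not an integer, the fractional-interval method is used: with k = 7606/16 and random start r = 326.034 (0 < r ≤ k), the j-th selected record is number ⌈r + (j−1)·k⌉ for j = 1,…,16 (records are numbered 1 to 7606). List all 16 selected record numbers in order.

327, 802, 1277, 1753, 2228, 2703, 3179, 3654, 4130, 4605, 5080, 5556, 6031, 6506, 6982, 7457

j=1: r + 0k = 326.034 → ⌈·⌉ = 327
j=2: r + 1k = 801.409 → ⌈·⌉ = 802
j=3: r + 2k = 1276.784 → ⌈·⌉ = 1277
j=4: r + 3k = 1752.159 → ⌈·⌉ = 1753
j=5: r + 4k = 2227.534 → ⌈·⌉ = 2228
j=6: r + 5k = 2702.909 → ⌈·⌉ = 2703
j=7: r + 6k = 3178.284 → ⌈·⌉ = 3179
j=8: r + 7k = 3653.659 → ⌈·⌉ = 3654
j=9: r + 8k = 4129.034 → ⌈·⌉ = 4130
j=10: r + 9k = 4604.409 → ⌈·⌉ = 4605
j=11: r + 10k = 5079.784 → ⌈·⌉ = 5080
j=12: r + 11k = 5555.159 → ⌈·⌉ = 5556
j=13: r + 12k = 6030.534 → ⌈·⌉ = 6031
j=14: r + 13k = 6505.909 → ⌈·⌉ = 6506
j=15: r + 14k = 6981.284 → ⌈·⌉ = 6982
j=16: r + 15k = 7456.659 → ⌈·⌉ = 7457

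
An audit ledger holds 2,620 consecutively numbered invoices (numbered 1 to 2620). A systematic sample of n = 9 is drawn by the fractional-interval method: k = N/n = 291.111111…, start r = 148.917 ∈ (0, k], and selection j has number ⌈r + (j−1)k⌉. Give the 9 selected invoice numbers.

j=1: r + 0k = 148.917 → ⌈·⌉ = 149
j=2: r + 1k = 440.028111… → ⌈·⌉ = 441
j=3: r + 2k = 731.139222… → ⌈·⌉ = 732
j=4: r + 3k = 1022.250333… → ⌈·⌉ = 1023
j=5: r + 4k = 1313.361444… → ⌈·⌉ = 1314
j=6: r + 5k = 1604.472555… → ⌈·⌉ = 1605
j=7: r + 6k = 1895.583666… → ⌈·⌉ = 1896
j=8: r + 7k = 2186.694777… → ⌈·⌉ = 2187
j=9: r + 8k = 2477.805888… → ⌈·⌉ = 2478

149, 441, 732, 1023, 1314, 1605, 1896, 2187, 2478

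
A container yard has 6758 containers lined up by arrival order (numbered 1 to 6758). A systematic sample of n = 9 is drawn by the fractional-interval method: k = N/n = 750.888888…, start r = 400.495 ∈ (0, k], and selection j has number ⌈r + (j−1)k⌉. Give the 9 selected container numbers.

401, 1152, 1903, 2654, 3405, 4155, 4906, 5657, 6408

j=1: r + 0k = 400.495 → ⌈·⌉ = 401
j=2: r + 1k = 1151.383888… → ⌈·⌉ = 1152
j=3: r + 2k = 1902.272777… → ⌈·⌉ = 1903
j=4: r + 3k = 2653.161666… → ⌈·⌉ = 2654
j=5: r + 4k = 3404.050555… → ⌈·⌉ = 3405
j=6: r + 5k = 4154.939444… → ⌈·⌉ = 4155
j=7: r + 6k = 4905.828333… → ⌈·⌉ = 4906
j=8: r + 7k = 5656.717222… → ⌈·⌉ = 5657
j=9: r + 8k = 6407.606111… → ⌈·⌉ = 6408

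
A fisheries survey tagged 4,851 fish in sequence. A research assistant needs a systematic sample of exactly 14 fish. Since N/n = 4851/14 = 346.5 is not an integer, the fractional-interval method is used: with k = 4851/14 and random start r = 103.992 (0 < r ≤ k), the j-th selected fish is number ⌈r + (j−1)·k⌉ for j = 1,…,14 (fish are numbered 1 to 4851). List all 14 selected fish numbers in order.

104, 451, 797, 1144, 1490, 1837, 2183, 2530, 2876, 3223, 3569, 3916, 4262, 4609

j=1: r + 0k = 103.992 → ⌈·⌉ = 104
j=2: r + 1k = 450.492 → ⌈·⌉ = 451
j=3: r + 2k = 796.992 → ⌈·⌉ = 797
j=4: r + 3k = 1143.492 → ⌈·⌉ = 1144
j=5: r + 4k = 1489.992 → ⌈·⌉ = 1490
j=6: r + 5k = 1836.492 → ⌈·⌉ = 1837
j=7: r + 6k = 2182.992 → ⌈·⌉ = 2183
j=8: r + 7k = 2529.492 → ⌈·⌉ = 2530
j=9: r + 8k = 2875.992 → ⌈·⌉ = 2876
j=10: r + 9k = 3222.492 → ⌈·⌉ = 3223
j=11: r + 10k = 3568.992 → ⌈·⌉ = 3569
j=12: r + 11k = 3915.492 → ⌈·⌉ = 3916
j=13: r + 12k = 4261.992 → ⌈·⌉ = 4262
j=14: r + 13k = 4608.492 → ⌈·⌉ = 4609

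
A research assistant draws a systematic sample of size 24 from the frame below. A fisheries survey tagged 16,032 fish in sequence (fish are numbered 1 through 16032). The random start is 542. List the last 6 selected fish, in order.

12566, 13234, 13902, 14570, 15238, 15906

k = N/n = 16032/24 = 668
19th selection = 542 + 18×668 = 12566
20th: 12566 + 668 = 13234
21st: 13234 + 668 = 13902
22nd: 13902 + 668 = 14570
23rd: 14570 + 668 = 15238
24th: 15238 + 668 = 15906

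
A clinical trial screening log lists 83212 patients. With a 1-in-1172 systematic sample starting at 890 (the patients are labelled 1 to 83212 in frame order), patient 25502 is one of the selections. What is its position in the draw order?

k = 1172
position = (25502 − 890)/1172 + 1 = 24612/1172 + 1 = 21 + 1 = 22

22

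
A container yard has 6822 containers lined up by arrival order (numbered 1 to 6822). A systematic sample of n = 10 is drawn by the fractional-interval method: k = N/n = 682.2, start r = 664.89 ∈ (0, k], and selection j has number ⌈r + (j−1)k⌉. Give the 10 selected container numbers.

j=1: r + 0k = 664.89 → ⌈·⌉ = 665
j=2: r + 1k = 1347.09 → ⌈·⌉ = 1348
j=3: r + 2k = 2029.29 → ⌈·⌉ = 2030
j=4: r + 3k = 2711.49 → ⌈·⌉ = 2712
j=5: r + 4k = 3393.69 → ⌈·⌉ = 3394
j=6: r + 5k = 4075.89 → ⌈·⌉ = 4076
j=7: r + 6k = 4758.09 → ⌈·⌉ = 4759
j=8: r + 7k = 5440.29 → ⌈·⌉ = 5441
j=9: r + 8k = 6122.49 → ⌈·⌉ = 6123
j=10: r + 9k = 6804.69 → ⌈·⌉ = 6805

665, 1348, 2030, 2712, 3394, 4076, 4759, 5441, 6123, 6805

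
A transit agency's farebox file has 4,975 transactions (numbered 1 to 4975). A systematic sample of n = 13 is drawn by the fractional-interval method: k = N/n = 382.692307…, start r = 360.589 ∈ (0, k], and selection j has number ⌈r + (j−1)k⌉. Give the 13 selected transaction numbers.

361, 744, 1126, 1509, 1892, 2275, 2657, 3040, 3423, 3805, 4188, 4571, 4953

j=1: r + 0k = 360.589 → ⌈·⌉ = 361
j=2: r + 1k = 743.281307… → ⌈·⌉ = 744
j=3: r + 2k = 1125.973615… → ⌈·⌉ = 1126
j=4: r + 3k = 1508.665923… → ⌈·⌉ = 1509
j=5: r + 4k = 1891.358230… → ⌈·⌉ = 1892
j=6: r + 5k = 2274.050538… → ⌈·⌉ = 2275
j=7: r + 6k = 2656.742846… → ⌈·⌉ = 2657
j=8: r + 7k = 3039.435153… → ⌈·⌉ = 3040
j=9: r + 8k = 3422.127461… → ⌈·⌉ = 3423
j=10: r + 9k = 3804.819769… → ⌈·⌉ = 3805
j=11: r + 10k = 4187.512076… → ⌈·⌉ = 4188
j=12: r + 11k = 4570.204384… → ⌈·⌉ = 4571
j=13: r + 12k = 4952.896692… → ⌈·⌉ = 4953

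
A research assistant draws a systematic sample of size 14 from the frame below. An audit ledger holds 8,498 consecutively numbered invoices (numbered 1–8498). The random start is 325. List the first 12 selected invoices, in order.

k = N/n = 8498/14 = 607
invoice 1: 325
invoice 2: 325 + 607 = 932
invoice 3: 932 + 607 = 1539
invoice 4: 1539 + 607 = 2146
invoice 5: 2146 + 607 = 2753
invoice 6: 2753 + 607 = 3360
invoice 7: 3360 + 607 = 3967
invoice 8: 3967 + 607 = 4574
invoice 9: 4574 + 607 = 5181
invoice 10: 5181 + 607 = 5788
invoice 11: 5788 + 607 = 6395
invoice 12: 6395 + 607 = 7002

325, 932, 1539, 2146, 2753, 3360, 3967, 4574, 5181, 5788, 6395, 7002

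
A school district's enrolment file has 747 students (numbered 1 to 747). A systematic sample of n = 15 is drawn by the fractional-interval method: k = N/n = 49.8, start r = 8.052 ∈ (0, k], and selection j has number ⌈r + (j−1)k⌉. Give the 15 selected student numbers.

j=1: r + 0k = 8.052 → ⌈·⌉ = 9
j=2: r + 1k = 57.852 → ⌈·⌉ = 58
j=3: r + 2k = 107.652 → ⌈·⌉ = 108
j=4: r + 3k = 157.452 → ⌈·⌉ = 158
j=5: r + 4k = 207.252 → ⌈·⌉ = 208
j=6: r + 5k = 257.052 → ⌈·⌉ = 258
j=7: r + 6k = 306.852 → ⌈·⌉ = 307
j=8: r + 7k = 356.652 → ⌈·⌉ = 357
j=9: r + 8k = 406.452 → ⌈·⌉ = 407
j=10: r + 9k = 456.252 → ⌈·⌉ = 457
j=11: r + 10k = 506.052 → ⌈·⌉ = 507
j=12: r + 11k = 555.852 → ⌈·⌉ = 556
j=13: r + 12k = 605.652 → ⌈·⌉ = 606
j=14: r + 13k = 655.452 → ⌈·⌉ = 656
j=15: r + 14k = 705.252 → ⌈·⌉ = 706

9, 58, 108, 158, 208, 258, 307, 357, 407, 457, 507, 556, 606, 656, 706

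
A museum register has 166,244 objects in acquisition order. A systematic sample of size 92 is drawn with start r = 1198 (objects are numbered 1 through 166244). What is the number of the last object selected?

165635

k = 166244/92 = 1807
92nd selection = r + (92−1)·k = 1198 + 91×1807 = 1198 + 164437 = 165635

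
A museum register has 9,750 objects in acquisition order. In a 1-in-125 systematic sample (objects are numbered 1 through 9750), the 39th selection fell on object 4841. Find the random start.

k = 125
r = 4841 − (39−1)×125 = 4841 − 4750 = 91

91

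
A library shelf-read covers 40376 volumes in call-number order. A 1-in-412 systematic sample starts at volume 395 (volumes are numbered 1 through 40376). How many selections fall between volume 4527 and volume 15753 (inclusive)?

27

k = 412
First selection ≥ 4527: 395 + ⌈(4527−395)/412⌉·412 = 395 + 11×412 = 4927
Last selection ≤ 15753: 395 + ⌊(15753−395)/412⌋·412 = 395 + 37×412 = 15639
Count = 37 − 11 + 1 = 27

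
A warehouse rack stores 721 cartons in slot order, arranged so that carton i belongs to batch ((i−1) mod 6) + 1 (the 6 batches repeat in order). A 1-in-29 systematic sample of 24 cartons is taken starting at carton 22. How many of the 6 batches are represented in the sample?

6

Consecutive selections differ by k = 29, so their batch numbers differ by 29 mod 6 = 5.
gcd(29, 6) = 1, so the sample visits 6/1 = 6 distinct residues mod 6.
Start 22 is batch 4; the batches hit are 1, 2, 3, 4, 5, 6.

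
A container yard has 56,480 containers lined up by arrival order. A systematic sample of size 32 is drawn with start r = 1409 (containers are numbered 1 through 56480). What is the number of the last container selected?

56124

k = 56480/32 = 1765
32nd selection = r + (32−1)·k = 1409 + 31×1765 = 1409 + 54715 = 56124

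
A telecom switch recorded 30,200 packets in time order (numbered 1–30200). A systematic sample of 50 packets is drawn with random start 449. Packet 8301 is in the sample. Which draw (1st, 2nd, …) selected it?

k = 30200/50 = 604
position = (8301 − 449)/604 + 1 = 7852/604 + 1 = 13 + 1 = 14

14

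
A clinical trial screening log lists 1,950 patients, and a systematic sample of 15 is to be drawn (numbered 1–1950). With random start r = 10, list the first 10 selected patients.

k = N/n = 1950/15 = 130
patient 1: 10
patient 2: 10 + 130 = 140
patient 3: 140 + 130 = 270
patient 4: 270 + 130 = 400
patient 5: 400 + 130 = 530
patient 6: 530 + 130 = 660
patient 7: 660 + 130 = 790
patient 8: 790 + 130 = 920
patient 9: 920 + 130 = 1050
patient 10: 1050 + 130 = 1180

10, 140, 270, 400, 530, 660, 790, 920, 1050, 1180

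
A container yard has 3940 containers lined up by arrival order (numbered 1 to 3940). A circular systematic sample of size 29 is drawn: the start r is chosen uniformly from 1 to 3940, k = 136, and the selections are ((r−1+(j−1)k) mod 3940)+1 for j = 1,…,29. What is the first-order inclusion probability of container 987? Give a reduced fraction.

For each position j, as r ranges over 1…3940 the j-th selection hits every container exactly once, so container 987 is selected for exactly 29 of the 3940 starts.
Inclusion probability = 29/3940.

29/3940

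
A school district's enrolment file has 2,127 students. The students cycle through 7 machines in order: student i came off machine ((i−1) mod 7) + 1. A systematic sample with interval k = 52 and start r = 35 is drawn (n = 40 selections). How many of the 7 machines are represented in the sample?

Consecutive selections differ by k = 52, so their machine numbers differ by 52 mod 7 = 3.
gcd(52, 7) = 1, so the sample visits 7/1 = 7 distinct residues mod 7.
Start 35 is machine 7; the machines hit are 1, 2, 3, 4, 5, 6, 7.

7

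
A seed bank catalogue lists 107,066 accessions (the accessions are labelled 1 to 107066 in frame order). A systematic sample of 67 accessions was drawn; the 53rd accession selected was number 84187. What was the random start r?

1091

k = 107066/67 = 1598
r = 84187 − (53−1)×1598 = 84187 − 83096 = 1091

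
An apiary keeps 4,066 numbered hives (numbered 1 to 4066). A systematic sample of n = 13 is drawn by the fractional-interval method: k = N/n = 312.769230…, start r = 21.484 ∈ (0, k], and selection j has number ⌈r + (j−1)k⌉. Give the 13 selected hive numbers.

22, 335, 648, 960, 1273, 1586, 1899, 2211, 2524, 2837, 3150, 3462, 3775

j=1: r + 0k = 21.484 → ⌈·⌉ = 22
j=2: r + 1k = 334.253230… → ⌈·⌉ = 335
j=3: r + 2k = 647.022461… → ⌈·⌉ = 648
j=4: r + 3k = 959.791692… → ⌈·⌉ = 960
j=5: r + 4k = 1272.560923… → ⌈·⌉ = 1273
j=6: r + 5k = 1585.330153… → ⌈·⌉ = 1586
j=7: r + 6k = 1898.099384… → ⌈·⌉ = 1899
j=8: r + 7k = 2210.868615… → ⌈·⌉ = 2211
j=9: r + 8k = 2523.637846… → ⌈·⌉ = 2524
j=10: r + 9k = 2836.407076… → ⌈·⌉ = 2837
j=11: r + 10k = 3149.176307… → ⌈·⌉ = 3150
j=12: r + 11k = 3461.945538… → ⌈·⌉ = 3462
j=13: r + 12k = 3774.714769… → ⌈·⌉ = 3775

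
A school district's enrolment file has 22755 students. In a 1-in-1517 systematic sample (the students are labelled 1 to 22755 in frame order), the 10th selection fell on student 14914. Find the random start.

k = 1517
r = 14914 − (10−1)×1517 = 14914 − 13653 = 1261

1261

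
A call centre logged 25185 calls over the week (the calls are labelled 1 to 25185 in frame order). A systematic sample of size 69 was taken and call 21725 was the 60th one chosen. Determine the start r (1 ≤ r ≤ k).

190

k = 25185/69 = 365
r = 21725 − (60−1)×365 = 21725 − 21535 = 190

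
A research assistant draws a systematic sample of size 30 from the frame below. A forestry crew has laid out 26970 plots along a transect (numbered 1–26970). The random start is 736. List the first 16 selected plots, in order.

736, 1635, 2534, 3433, 4332, 5231, 6130, 7029, 7928, 8827, 9726, 10625, 11524, 12423, 13322, 14221

k = N/n = 26970/30 = 899
plot 1: 736
plot 2: 736 + 899 = 1635
plot 3: 1635 + 899 = 2534
plot 4: 2534 + 899 = 3433
plot 5: 3433 + 899 = 4332
plot 6: 4332 + 899 = 5231
plot 7: 5231 + 899 = 6130
plot 8: 6130 + 899 = 7029
plot 9: 7029 + 899 = 7928
plot 10: 7928 + 899 = 8827
plot 11: 8827 + 899 = 9726
plot 12: 9726 + 899 = 10625
plot 13: 10625 + 899 = 11524
plot 14: 11524 + 899 = 12423
plot 15: 12423 + 899 = 13322
plot 16: 13322 + 899 = 14221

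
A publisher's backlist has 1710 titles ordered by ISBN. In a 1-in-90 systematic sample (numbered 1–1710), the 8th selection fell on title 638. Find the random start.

k = 90
r = 638 − (8−1)×90 = 638 − 630 = 8

8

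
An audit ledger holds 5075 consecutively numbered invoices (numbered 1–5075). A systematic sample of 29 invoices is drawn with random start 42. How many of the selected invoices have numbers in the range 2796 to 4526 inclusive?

10

k = 5075/29 = 175
First selection ≥ 2796: 42 + ⌈(2796−42)/175⌉·175 = 42 + 16×175 = 2842
Last selection ≤ 4526: 42 + ⌊(4526−42)/175⌋·175 = 42 + 25×175 = 4417
Count = 25 − 16 + 1 = 10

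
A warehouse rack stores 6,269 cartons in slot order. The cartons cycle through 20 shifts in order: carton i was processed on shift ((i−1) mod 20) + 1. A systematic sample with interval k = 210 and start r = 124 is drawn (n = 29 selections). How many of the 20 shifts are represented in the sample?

Consecutive selections differ by k = 210, so their shift numbers differ by 210 mod 20 = 10.
gcd(210, 20) = 10, so the sample visits 20/10 = 2 distinct residues mod 20.
Start 124 is shift 4; the shifts hit are 4, 14.

2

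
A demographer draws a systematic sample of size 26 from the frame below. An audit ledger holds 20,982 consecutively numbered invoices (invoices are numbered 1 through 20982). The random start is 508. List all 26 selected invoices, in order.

k = N/n = 20982/26 = 807
invoice 1: 508
invoice 2: 508 + 807 = 1315
invoice 3: 1315 + 807 = 2122
invoice 4: 2122 + 807 = 2929
invoice 5: 2929 + 807 = 3736
invoice 6: 3736 + 807 = 4543
invoice 7: 4543 + 807 = 5350
invoice 8: 5350 + 807 = 6157
invoice 9: 6157 + 807 = 6964
invoice 10: 6964 + 807 = 7771
invoice 11: 7771 + 807 = 8578
invoice 12: 8578 + 807 = 9385
invoice 13: 9385 + 807 = 10192
invoice 14: 10192 + 807 = 10999
invoice 15: 10999 + 807 = 11806
invoice 16: 11806 + 807 = 12613
invoice 17: 12613 + 807 = 13420
invoice 18: 13420 + 807 = 14227
invoice 19: 14227 + 807 = 15034
invoice 20: 15034 + 807 = 15841
invoice 21: 15841 + 807 = 16648
invoice 22: 16648 + 807 = 17455
invoice 23: 17455 + 807 = 18262
invoice 24: 18262 + 807 = 19069
invoice 25: 19069 + 807 = 19876
invoice 26: 19876 + 807 = 20683

508, 1315, 2122, 2929, 3736, 4543, 5350, 6157, 6964, 7771, 8578, 9385, 10192, 10999, 11806, 12613, 13420, 14227, 15034, 15841, 16648, 17455, 18262, 19069, 19876, 20683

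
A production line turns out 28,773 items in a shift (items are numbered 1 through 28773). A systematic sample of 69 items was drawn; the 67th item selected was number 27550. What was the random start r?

28

k = 28773/69 = 417
r = 27550 − (67−1)×417 = 27550 − 27522 = 28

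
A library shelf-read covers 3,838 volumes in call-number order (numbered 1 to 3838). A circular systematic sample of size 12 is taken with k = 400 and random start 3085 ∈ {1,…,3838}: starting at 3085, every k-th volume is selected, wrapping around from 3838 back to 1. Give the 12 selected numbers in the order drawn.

3085, 3485, 47, 447, 847, 1247, 1647, 2047, 2447, 2847, 3247, 3647

Selection 1: 3085
Selection 2: 3085 + 400 = 3485
Selection 3: 3485 + 400 = 3885 → 3885 − 3838 = 47
Selection 4: 47 + 400 = 447
Selection 5: 447 + 400 = 847
Selection 6: 847 + 400 = 1247
Selection 7: 1247 + 400 = 1647
Selection 8: 1647 + 400 = 2047
Selection 9: 2047 + 400 = 2447
Selection 10: 2447 + 400 = 2847
Selection 11: 2847 + 400 = 3247
Selection 12: 3247 + 400 = 3647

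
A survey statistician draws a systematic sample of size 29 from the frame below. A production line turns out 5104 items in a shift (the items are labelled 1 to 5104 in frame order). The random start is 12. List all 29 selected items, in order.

k = N/n = 5104/29 = 176
item 1: 12
item 2: 12 + 176 = 188
item 3: 188 + 176 = 364
item 4: 364 + 176 = 540
item 5: 540 + 176 = 716
item 6: 716 + 176 = 892
item 7: 892 + 176 = 1068
item 8: 1068 + 176 = 1244
item 9: 1244 + 176 = 1420
item 10: 1420 + 176 = 1596
item 11: 1596 + 176 = 1772
item 12: 1772 + 176 = 1948
item 13: 1948 + 176 = 2124
item 14: 2124 + 176 = 2300
item 15: 2300 + 176 = 2476
item 16: 2476 + 176 = 2652
item 17: 2652 + 176 = 2828
item 18: 2828 + 176 = 3004
item 19: 3004 + 176 = 3180
item 20: 3180 + 176 = 3356
item 21: 3356 + 176 = 3532
item 22: 3532 + 176 = 3708
item 23: 3708 + 176 = 3884
item 24: 3884 + 176 = 4060
item 25: 4060 + 176 = 4236
item 26: 4236 + 176 = 4412
item 27: 4412 + 176 = 4588
item 28: 4588 + 176 = 4764
item 29: 4764 + 176 = 4940

12, 188, 364, 540, 716, 892, 1068, 1244, 1420, 1596, 1772, 1948, 2124, 2300, 2476, 2652, 2828, 3004, 3180, 3356, 3532, 3708, 3884, 4060, 4236, 4412, 4588, 4764, 4940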